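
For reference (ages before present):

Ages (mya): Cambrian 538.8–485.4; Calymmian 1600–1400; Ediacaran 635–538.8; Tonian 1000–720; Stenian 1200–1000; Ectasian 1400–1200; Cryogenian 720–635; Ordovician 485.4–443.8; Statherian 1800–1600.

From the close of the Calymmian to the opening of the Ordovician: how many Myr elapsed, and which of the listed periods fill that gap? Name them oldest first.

End of Calymmian = 1400 Ma; start of Ordovician = 485.4 Ma.
Gap = 1400 − 485.4 = 914.6 Myr.
Periods wholly inside 1400–485.4 Ma: Ectasian (1400–1200), Stenian (1200–1000), Tonian (1000–720), Cryogenian (720–635), Ediacaran (635–538.8), Cambrian (538.8–485.4).

914.6 million years; Ectasian, Stenian, Tonian, Cryogenian, Ediacaran, Cambrian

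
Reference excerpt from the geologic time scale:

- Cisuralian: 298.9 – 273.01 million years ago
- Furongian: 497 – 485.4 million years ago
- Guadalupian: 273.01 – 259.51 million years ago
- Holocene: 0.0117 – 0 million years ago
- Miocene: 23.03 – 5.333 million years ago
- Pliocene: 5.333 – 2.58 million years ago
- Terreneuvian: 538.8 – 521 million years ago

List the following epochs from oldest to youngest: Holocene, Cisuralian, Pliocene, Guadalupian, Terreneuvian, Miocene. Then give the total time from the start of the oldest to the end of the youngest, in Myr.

Terreneuvian, Cisuralian, Guadalupian, Miocene, Pliocene, Holocene; total span 538.8 Myr

Start ages (Ma): Terreneuvian 538.8, Cisuralian 298.9, Guadalupian 273.01, Miocene 23.03, Pliocene 5.333, Holocene 0.0117.
Ordered oldest to youngest: Terreneuvian, Cisuralian, Guadalupian, Miocene, Pliocene, Holocene.
Span = 538.8 − 0 = 538.8 Myr.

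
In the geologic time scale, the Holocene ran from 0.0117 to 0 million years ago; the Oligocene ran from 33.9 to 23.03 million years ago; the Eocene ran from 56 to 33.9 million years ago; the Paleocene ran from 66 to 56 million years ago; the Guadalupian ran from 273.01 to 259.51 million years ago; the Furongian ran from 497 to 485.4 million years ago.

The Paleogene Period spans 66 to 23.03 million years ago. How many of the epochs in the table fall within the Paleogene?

3

Epochs inside 66–23.03 Ma: Paleocene, Eocene, Oligocene — 3 in total.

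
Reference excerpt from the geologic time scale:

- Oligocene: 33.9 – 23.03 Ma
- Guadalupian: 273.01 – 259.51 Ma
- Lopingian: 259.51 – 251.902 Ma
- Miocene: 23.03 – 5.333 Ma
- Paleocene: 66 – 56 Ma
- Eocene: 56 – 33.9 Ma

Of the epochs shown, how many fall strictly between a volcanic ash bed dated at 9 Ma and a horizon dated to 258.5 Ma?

The older date is 258.5 Ma and the younger is 9 Ma.
Epochs with start < 258.5 and end > 9 Ma: Paleocene (66–56), Eocene (56–33.9), Oligocene (33.9–23.03).
That is 3 complete epochs.

3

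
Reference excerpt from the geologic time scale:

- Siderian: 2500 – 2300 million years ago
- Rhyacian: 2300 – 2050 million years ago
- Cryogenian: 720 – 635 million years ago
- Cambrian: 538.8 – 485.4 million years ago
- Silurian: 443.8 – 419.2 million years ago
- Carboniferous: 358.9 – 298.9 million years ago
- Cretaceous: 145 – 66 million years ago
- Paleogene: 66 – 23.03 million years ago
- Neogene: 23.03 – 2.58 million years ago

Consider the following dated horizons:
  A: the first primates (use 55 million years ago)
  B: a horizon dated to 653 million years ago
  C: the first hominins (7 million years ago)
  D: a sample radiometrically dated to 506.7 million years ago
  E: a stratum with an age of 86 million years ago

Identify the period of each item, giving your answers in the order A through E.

A — Paleogene; B — Cryogenian; C — Neogene; D — Cambrian; E — Cretaceous

Match each age against the start–end ranges in the excerpt: A = 55 Ma → Paleogene (66–23.03); B = 653 Ma → Cryogenian (720–635); C = 7 Ma → Neogene (23.03–2.58); D = 506.7 Ma → Cambrian (538.8–485.4); E = 86 Ma → Cretaceous (145–66).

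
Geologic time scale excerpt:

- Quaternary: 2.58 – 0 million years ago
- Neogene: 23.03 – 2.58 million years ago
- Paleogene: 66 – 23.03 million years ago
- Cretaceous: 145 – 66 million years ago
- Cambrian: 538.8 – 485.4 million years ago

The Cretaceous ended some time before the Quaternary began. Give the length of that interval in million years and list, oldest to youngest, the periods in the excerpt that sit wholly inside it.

63.42 million years; Paleogene, Neogene

The Cretaceous closes at 66 Ma and the Quaternary opens at 2.58 Ma, so the interval is 66 − 2.58 = 63.42 Myr.
A period fits inside if it starts at or after 66 Ma and ends at or before 2.58 Ma; oldest first that gives Paleogene, Neogene.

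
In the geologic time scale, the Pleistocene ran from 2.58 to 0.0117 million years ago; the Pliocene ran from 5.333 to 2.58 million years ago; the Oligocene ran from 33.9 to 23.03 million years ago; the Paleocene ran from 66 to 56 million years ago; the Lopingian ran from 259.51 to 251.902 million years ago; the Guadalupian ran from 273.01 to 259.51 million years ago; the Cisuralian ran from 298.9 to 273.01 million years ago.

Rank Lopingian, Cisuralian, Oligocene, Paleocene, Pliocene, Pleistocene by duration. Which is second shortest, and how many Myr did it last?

Pliocene, 2.753 million years

Start − end for each: Lopingian 259.51 − 251.902 = 7.608; Cisuralian 298.9 − 273.01 = 25.89; Oligocene 33.9 − 23.03 = 10.87; Paleocene 66 − 56 = 10; Pliocene 5.333 − 2.58 = 2.753; Pleistocene 2.58 − 0.0117 = 2.5683.
Ranking these from shortest: Pleistocene < Pliocene < Lopingian < Paleocene < Oligocene < Cisuralian.
Position 2 in that ranking is Pliocene, which lasted 2.753 Myr.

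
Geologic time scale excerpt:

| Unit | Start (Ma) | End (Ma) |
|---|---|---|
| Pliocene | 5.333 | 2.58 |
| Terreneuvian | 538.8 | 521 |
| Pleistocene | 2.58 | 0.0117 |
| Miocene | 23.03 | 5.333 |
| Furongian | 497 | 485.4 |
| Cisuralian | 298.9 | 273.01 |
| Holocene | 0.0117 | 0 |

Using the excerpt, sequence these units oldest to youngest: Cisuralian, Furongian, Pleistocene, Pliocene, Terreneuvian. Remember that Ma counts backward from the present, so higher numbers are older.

Terreneuvian, Furongian, Cisuralian, Pliocene, Pleistocene

Read off each span (Ma): Cisuralian 298.9–273.01; Furongian 497–485.4; Pleistocene 2.58–0.0117; Pliocene 5.333–2.58; Terreneuvian 538.8–521.
Larger Ma is older, so oldest→youngest is Terreneuvian, Furongian, Cisuralian, Pliocene, Pleistocene.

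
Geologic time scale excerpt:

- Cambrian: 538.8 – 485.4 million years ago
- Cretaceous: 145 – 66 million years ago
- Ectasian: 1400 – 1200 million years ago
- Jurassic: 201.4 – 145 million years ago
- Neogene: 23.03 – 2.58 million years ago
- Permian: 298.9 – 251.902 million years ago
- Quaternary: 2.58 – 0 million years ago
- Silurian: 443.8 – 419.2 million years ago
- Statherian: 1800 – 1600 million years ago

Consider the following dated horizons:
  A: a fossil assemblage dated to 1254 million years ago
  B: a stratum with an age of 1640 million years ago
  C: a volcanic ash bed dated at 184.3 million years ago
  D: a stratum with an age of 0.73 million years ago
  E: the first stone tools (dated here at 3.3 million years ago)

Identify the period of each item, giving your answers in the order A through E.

A — Ectasian; B — Statherian; C — Jurassic; D — Quaternary; E — Neogene

A: 1254 Ma lies in 1400–1200 Ma, so Ectasian.
B: 1640 Ma lies in 1800–1600 Ma, so Statherian.
C: 184.3 Ma lies in 201.4–145 Ma, so Jurassic.
D: 0.73 Ma lies in 2.58–0 Ma, so Quaternary.
E: 3.3 Ma lies in 23.03–2.58 Ma, so Neogene.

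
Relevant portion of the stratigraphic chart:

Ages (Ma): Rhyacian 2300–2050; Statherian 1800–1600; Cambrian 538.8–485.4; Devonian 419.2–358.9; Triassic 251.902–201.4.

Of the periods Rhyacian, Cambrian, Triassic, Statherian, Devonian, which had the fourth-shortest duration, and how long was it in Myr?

Start − end for each: Rhyacian 2300 − 2050 = 250; Cambrian 538.8 − 485.4 = 53.4; Triassic 251.902 − 201.4 = 50.502; Statherian 1800 − 1600 = 200; Devonian 419.2 − 358.9 = 60.3.
Ranking these from shortest: Triassic < Cambrian < Devonian < Statherian < Rhyacian.
Position 4 in that ranking is Statherian, which lasted 200 Myr.

Statherian, 200 million years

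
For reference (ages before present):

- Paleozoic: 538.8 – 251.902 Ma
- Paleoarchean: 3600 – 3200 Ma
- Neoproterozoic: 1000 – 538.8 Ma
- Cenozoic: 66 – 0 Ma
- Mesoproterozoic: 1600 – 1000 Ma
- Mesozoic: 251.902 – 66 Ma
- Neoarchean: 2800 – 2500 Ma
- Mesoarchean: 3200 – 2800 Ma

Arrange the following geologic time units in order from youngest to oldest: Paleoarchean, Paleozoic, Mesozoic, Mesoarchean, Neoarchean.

Mesozoic, Paleozoic, Neoarchean, Mesoarchean, Paleoarchean

The oldest of these is Paleoarchean (starts 3600 Ma) and the youngest is Mesozoic (ends 66 Ma).
In between, by decreasing start age: Mesoarchean (3200), Neoarchean (2800), Paleozoic (538.8).
Listing youngest first means reversing that sequence.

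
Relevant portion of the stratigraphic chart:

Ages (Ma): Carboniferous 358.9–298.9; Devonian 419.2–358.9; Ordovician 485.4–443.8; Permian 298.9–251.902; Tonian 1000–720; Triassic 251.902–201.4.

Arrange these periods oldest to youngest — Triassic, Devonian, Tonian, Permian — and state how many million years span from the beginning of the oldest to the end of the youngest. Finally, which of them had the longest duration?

Tonian, Devonian, Permian, Triassic; total span 798.6 Myr; longest is Tonian

Start ages (Ma): Tonian 1000, Devonian 419.2, Permian 298.9, Triassic 251.902.
Ordered oldest to youngest: Tonian, Devonian, Permian, Triassic.
Span = 1000 − 201.4 = 798.6 Myr.
Durations: Devonian 60.3, Permian 46.998, Tonian 280, Triassic 50.502 → longest is Tonian (280 Myr).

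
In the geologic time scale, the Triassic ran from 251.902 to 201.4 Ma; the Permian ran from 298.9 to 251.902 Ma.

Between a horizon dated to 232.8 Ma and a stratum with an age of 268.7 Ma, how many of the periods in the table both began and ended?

Checking each listed span, none has both start < 268.7 Ma and end > 232.8 Ma — every period straddles one of the two dates or lies outside them — so the count is 0.

0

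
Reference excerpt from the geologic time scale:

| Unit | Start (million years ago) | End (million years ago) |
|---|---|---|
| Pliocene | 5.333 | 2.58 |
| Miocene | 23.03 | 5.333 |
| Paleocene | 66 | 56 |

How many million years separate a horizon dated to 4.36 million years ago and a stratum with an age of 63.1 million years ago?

63.1 − 4.36 = 58.74 million years.

58.74 million years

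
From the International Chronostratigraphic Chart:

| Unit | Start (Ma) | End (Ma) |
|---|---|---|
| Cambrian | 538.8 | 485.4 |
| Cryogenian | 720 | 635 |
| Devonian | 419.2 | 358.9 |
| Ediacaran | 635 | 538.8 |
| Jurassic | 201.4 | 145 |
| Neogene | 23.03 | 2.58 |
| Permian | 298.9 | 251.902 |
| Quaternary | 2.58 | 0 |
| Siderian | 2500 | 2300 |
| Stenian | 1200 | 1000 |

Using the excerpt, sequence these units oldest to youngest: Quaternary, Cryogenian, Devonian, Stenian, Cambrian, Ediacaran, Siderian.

The oldest of these is Siderian (starts 2500 Ma) and the youngest is Quaternary (ends 0 Ma).
In between, by decreasing start age: Stenian (1200), Cryogenian (720), Ediacaran (635), Cambrian (538.8), Devonian (419.2).

Siderian, then Stenian, then Cryogenian, then Ediacaran, then Cambrian, then Devonian, then Quaternary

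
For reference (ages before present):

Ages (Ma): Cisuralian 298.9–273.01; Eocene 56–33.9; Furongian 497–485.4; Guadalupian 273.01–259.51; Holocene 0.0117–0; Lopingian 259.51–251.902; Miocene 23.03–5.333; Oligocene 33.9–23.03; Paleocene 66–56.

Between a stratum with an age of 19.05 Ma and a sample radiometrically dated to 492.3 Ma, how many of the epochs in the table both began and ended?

492.3 Ma sits inside the Furongian (497–485.4) and 19.05 Ma inside the Miocene (23.03–5.333); neither of those is wholly between the two dates.
The listed epochs lying completely between them are Cisuralian, Guadalupian, Lopingian, Paleocene, Eocene, Oligocene — 6 in all.

6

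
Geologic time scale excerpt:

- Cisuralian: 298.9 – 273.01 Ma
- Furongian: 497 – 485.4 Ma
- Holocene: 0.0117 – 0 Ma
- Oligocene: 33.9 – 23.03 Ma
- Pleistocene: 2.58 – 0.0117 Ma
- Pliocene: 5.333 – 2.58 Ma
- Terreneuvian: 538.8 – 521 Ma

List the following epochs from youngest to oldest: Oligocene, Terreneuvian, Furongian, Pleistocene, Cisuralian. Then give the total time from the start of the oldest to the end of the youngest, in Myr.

Start ages (Ma): Terreneuvian 538.8, Furongian 497, Cisuralian 298.9, Oligocene 33.9, Pleistocene 2.58.
Ordered youngest to oldest: Pleistocene, Oligocene, Cisuralian, Furongian, Terreneuvian.
Span = 538.8 − 0.0117 = 538.7883 Myr.

Pleistocene → Oligocene → Cisuralian → Furongian → Terreneuvian; total span 538.7883 Myr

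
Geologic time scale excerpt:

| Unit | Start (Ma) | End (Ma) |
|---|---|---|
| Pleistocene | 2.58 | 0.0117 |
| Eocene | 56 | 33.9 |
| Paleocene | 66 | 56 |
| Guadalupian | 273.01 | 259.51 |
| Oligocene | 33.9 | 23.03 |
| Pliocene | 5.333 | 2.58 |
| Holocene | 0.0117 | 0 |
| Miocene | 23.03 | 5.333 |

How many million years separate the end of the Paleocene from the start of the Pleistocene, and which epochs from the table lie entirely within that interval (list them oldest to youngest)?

The Paleocene closes at 56 Ma and the Pleistocene opens at 2.58 Ma, so the interval is 56 − 2.58 = 53.42 Myr.
An epoch fits inside if it starts at or after 56 Ma and ends at or before 2.58 Ma; oldest first that gives Eocene, Oligocene, Miocene, Pliocene.

53.42 million years; Eocene, Oligocene, Miocene, Pliocene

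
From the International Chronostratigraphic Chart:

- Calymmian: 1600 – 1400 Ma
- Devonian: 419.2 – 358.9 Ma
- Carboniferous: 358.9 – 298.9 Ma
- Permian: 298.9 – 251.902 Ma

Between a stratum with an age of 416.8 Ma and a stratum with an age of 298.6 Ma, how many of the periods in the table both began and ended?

1

416.8 Ma sits inside the Devonian (419.2–358.9) and 298.6 Ma inside the Permian (298.9–251.902); neither of those is wholly between the two dates.
The listed periods lying completely between them are Carboniferous — 1 in all.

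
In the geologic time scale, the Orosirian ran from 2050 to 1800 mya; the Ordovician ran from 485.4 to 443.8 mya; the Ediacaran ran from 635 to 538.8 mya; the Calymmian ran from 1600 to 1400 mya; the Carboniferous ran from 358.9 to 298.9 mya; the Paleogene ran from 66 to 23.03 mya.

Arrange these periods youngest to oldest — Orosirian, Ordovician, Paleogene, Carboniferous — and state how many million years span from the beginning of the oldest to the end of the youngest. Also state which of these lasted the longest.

Start ages (Ma): Orosirian 2050, Ordovician 485.4, Carboniferous 358.9, Paleogene 66.
Ordered youngest to oldest: Paleogene, Carboniferous, Ordovician, Orosirian.
Span = 2050 − 23.03 = 2026.97 Myr.
Durations: Orosirian 250, Paleogene 42.97, Ordovician 41.6, Carboniferous 60 → longest is Orosirian (250 Myr).

Paleogene, Carboniferous, Ordovician, Orosirian; total span 2026.97 Myr; longest is Orosirian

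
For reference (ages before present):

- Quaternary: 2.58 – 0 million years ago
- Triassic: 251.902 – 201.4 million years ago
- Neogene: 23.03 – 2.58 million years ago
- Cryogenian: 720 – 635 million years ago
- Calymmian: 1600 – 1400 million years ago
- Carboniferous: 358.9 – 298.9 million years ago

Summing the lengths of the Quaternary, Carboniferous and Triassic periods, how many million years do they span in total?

113.082 million years

Duration is start − end for each: (2.58 − 0) + (358.9 − 298.9) + (251.902 − 201.4).
That is 2.58 + 60 + 50.502, which totals 113.082 million years.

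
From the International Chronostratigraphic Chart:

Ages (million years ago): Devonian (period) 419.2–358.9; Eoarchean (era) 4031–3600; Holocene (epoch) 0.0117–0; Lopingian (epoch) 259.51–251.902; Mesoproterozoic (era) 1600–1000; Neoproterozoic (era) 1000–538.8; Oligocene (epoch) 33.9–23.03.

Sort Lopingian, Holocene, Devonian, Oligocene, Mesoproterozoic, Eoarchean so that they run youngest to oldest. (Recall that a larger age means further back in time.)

Holocene, Oligocene, Lopingian, Devonian, Mesoproterozoic, Eoarchean

Sorting by start age (ascending Ma, since larger Ma = older): Holocene began 0.0117, Oligocene began 33.9, Lopingian began 259.51, Devonian began 419.2, Mesoproterozoic began 1600, Eoarchean began 4031.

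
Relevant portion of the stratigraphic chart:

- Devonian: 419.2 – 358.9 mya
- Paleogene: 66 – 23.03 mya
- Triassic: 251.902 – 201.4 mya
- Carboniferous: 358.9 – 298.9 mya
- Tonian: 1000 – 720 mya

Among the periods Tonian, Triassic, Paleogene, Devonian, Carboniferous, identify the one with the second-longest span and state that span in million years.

Durations: Tonian 280; Triassic 50.502; Paleogene 42.97; Devonian 60.3; Carboniferous 60 Myr.
Sorted longest-first: Tonian (280), Devonian (60.3), Carboniferous (60), Triassic (50.502), Paleogene (42.97).
The second longest is Devonian at 60.3 Myr.

Devonian, 60.3 million years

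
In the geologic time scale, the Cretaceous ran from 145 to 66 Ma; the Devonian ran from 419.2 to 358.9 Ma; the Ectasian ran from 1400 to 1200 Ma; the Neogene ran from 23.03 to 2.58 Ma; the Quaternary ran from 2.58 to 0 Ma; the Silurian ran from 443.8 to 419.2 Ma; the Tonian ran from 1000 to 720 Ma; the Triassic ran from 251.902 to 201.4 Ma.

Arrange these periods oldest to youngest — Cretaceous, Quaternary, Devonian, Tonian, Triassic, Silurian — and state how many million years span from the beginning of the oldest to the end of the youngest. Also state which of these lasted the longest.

Tonian, Silurian, Devonian, Triassic, Cretaceous, Quaternary; total span 1000 Myr; longest is Tonian

From the excerpt: Cretaceous 145–66; Quaternary 2.58–0; Devonian 419.2–358.9; Tonian 1000–720; Triassic 251.902–201.4; Silurian 443.8–419.2 (Ma).
Larger Ma is earlier, so the oldest is Tonian and the youngest is Quaternary; oldest to youngest: Tonian, Silurian, Devonian, Triassic, Cretaceous, Quaternary.
Oldest start 1000 minus youngest end 0 gives 1000 Myr overall.
Individual lengths (start − end): Cretaceous 79; Tonian 280; Quaternary 2.58; Silurian 24.6; Triassic 50.502; Devonian 60.3. The largest is Tonian at 280 Myr.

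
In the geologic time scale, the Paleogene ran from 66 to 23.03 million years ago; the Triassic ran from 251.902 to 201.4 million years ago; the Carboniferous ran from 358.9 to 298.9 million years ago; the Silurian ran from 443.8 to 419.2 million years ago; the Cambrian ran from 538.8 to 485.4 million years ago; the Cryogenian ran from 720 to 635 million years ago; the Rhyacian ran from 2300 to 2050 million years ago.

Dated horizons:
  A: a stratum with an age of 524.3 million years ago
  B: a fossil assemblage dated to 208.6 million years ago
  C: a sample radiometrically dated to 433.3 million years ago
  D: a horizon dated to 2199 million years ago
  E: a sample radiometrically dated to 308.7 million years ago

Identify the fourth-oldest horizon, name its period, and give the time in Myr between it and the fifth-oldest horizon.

E, in the Carboniferous; 100.1 million years to B

Sorted oldest-first by Ma: D (2199), A (524.3), C (433.3), E (308.7), B (208.6).
The fourth oldest is E at 308.7 Ma, which lies in 358.9–298.9 Ma: the Carboniferous.
The fifth oldest is B at 208.6 Ma; separation = |308.7 − 208.6| = 100.1 Myr.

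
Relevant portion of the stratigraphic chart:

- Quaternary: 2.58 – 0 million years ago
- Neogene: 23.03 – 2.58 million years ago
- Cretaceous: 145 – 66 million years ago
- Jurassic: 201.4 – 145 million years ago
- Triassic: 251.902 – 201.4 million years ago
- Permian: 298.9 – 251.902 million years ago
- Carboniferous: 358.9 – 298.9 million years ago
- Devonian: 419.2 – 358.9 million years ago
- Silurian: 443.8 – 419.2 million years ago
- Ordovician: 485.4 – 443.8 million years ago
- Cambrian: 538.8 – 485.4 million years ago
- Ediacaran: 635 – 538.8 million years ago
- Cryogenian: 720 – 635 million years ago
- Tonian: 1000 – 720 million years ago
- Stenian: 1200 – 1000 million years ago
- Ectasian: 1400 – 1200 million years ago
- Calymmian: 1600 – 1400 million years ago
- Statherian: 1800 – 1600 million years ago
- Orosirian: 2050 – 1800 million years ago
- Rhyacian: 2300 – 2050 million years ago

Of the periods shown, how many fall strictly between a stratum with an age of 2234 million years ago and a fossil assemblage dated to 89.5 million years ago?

The older date is 2234 Ma and the younger is 89.5 Ma.
Periods with start < 2234 and end > 89.5 Ma: Orosirian (2050–1800), Statherian (1800–1600), Calymmian (1600–1400), Ectasian (1400–1200), Stenian (1200–1000), Tonian (1000–720), Cryogenian (720–635), Ediacaran (635–538.8), Cambrian (538.8–485.4), Ordovician (485.4–443.8), Silurian (443.8–419.2), Devonian (419.2–358.9), Carboniferous (358.9–298.9), Permian (298.9–251.902), Triassic (251.902–201.4), Jurassic (201.4–145).
That is 16 complete periods.

16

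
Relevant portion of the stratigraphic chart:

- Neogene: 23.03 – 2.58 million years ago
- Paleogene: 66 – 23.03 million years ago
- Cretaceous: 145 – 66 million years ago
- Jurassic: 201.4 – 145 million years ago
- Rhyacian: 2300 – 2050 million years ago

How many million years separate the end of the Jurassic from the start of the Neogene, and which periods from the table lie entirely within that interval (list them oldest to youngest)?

End of Jurassic = 145 Ma; start of Neogene = 23.03 Ma.
Gap = 145 − 23.03 = 121.97 Myr.
Periods wholly inside 145–23.03 Ma: Cretaceous (145–66), Paleogene (66–23.03).

121.97 million years; Cretaceous, Paleogene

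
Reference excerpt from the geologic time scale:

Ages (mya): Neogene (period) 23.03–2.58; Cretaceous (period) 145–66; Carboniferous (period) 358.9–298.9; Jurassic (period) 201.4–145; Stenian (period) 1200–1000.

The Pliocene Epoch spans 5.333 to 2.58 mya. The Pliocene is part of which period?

The Pliocene (5.333–2.58 Ma) lies entirely within 23.03–2.58 Ma, the Neogene Period.

Neogene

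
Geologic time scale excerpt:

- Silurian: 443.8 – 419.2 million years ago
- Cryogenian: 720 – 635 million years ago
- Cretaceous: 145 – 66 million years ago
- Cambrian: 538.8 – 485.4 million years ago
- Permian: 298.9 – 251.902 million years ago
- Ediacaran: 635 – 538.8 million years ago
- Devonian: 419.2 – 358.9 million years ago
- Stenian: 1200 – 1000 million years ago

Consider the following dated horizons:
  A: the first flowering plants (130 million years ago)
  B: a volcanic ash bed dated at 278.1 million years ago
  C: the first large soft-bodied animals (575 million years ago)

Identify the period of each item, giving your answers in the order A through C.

A — Cretaceous; B — Permian; C — Ediacaran

A: 130 Ma lies in 145–66 Ma, so Cretaceous.
B: 278.1 Ma lies in 298.9–251.902 Ma, so Permian.
C: 575 Ma lies in 635–538.8 Ma, so Ediacaran.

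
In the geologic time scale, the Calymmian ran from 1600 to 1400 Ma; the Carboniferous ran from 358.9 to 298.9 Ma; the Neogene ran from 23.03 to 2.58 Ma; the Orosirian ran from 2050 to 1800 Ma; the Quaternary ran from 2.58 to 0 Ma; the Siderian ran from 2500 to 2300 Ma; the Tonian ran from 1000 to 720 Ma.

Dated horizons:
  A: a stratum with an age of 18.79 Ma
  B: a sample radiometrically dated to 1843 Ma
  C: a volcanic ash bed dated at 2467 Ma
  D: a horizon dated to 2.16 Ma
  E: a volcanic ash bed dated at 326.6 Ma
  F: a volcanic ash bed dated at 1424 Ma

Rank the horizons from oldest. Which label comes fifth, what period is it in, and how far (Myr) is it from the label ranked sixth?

Sorted oldest-first by Ma: C (2467), B (1843), F (1424), E (326.6), A (18.79), D (2.16).
The fifth oldest is A at 18.79 Ma, which lies in 23.03–2.58 Ma: the Neogene.
The sixth oldest is D at 2.16 Ma; separation = |18.79 − 2.16| = 16.63 Myr.

A, in the Neogene; 16.63 million years to D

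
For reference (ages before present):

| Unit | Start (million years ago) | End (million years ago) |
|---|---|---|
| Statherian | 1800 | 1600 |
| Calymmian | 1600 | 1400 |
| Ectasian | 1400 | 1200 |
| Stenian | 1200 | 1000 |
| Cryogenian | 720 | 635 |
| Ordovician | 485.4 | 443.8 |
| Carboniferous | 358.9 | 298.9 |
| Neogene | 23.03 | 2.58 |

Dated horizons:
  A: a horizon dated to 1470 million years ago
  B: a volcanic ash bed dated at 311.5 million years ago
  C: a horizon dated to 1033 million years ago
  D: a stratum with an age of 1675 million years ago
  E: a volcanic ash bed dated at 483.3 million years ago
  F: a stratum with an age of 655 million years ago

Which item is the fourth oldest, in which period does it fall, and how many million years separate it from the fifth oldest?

F, in the Cryogenian; 171.7 million years to E

Larger Ma means older, so oldest first: D 1675 > A 1470 > C 1033 > F 655 > E 483.3 > B 311.5.
Counting 4 along gives F (655 Ma); the excerpt puts that inside the Cryogenian, 720–635 Ma.
Next in line is E (483.3 Ma), and 655 − 483.3 = 171.7 Myr.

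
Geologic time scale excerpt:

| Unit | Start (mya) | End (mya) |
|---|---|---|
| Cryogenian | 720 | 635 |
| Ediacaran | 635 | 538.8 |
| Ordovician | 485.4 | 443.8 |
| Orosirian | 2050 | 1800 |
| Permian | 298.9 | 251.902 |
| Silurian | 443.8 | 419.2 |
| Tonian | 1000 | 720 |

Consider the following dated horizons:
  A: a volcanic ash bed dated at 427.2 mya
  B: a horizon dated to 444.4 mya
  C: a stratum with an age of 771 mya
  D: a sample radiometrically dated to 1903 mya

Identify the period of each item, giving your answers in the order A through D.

A: 427.2 Ma lies in 443.8–419.2 Ma, so Silurian.
B: 444.4 Ma lies in 485.4–443.8 Ma, so Ordovician.
C: 771 Ma lies in 1000–720 Ma, so Tonian.
D: 1903 Ma lies in 2050–1800 Ma, so Orosirian.

A — Silurian; B — Ordovician; C — Tonian; D — Orosirian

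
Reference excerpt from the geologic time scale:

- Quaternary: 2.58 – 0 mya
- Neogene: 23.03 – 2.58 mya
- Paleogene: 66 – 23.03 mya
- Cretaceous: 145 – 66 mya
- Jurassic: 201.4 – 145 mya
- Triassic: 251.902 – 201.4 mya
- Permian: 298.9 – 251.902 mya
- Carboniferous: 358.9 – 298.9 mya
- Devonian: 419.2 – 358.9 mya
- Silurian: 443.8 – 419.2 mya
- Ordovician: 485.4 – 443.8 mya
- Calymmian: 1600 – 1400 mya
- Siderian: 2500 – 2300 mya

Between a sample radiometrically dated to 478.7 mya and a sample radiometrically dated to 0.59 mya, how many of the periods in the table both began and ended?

478.7 Ma sits inside the Ordovician (485.4–443.8) and 0.59 Ma inside the Quaternary (2.58–0); neither of those is wholly between the two dates.
The listed periods lying completely between them are Silurian, Devonian, Carboniferous, Permian, Triassic, Jurassic, Cretaceous, Paleogene, Neogene — 9 in all.

9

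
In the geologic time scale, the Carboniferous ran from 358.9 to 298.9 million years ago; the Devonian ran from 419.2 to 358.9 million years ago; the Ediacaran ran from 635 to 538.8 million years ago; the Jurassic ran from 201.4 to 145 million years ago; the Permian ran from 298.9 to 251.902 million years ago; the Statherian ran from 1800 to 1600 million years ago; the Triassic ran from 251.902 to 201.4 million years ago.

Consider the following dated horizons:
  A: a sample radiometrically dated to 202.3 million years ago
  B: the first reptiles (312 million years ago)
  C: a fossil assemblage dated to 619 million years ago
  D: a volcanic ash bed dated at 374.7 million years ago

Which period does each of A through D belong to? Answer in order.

A — Triassic; B — Carboniferous; C — Ediacaran; D — Devonian

A: 202.3 Ma lies in 251.902–201.4 Ma, so Triassic.
B: 312 Ma lies in 358.9–298.9 Ma, so Carboniferous.
C: 619 Ma lies in 635–538.8 Ma, so Ediacaran.
D: 374.7 Ma lies in 419.2–358.9 Ma, so Devonian.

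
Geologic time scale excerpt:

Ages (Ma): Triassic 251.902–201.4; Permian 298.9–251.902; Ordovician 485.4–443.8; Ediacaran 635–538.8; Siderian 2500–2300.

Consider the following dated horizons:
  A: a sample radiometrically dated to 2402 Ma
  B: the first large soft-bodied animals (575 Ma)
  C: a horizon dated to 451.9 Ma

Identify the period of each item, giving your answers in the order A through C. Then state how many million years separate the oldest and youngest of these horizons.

A — Siderian; B — Ediacaran; C — Ordovician; span 1950.1 million years

A: 2402 Ma lies in 2500–2300 Ma, so Siderian.
B: 575 Ma lies in 635–538.8 Ma, so Ediacaran.
C: 451.9 Ma lies in 485.4–443.8 Ma, so Ordovician.
Oldest = 2402 Ma, youngest = 451.9 Ma → span 1950.1 Myr.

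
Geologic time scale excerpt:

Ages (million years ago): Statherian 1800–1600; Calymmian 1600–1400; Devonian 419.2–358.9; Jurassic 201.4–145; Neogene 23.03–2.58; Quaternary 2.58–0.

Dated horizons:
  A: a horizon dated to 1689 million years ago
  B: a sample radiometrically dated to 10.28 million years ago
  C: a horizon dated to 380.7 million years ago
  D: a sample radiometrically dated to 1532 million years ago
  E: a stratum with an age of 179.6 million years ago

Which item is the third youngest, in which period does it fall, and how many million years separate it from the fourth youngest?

Sorted youngest-first by Ma: B (10.28), E (179.6), C (380.7), D (1532), A (1689).
The third youngest is C at 380.7 Ma, which lies in 419.2–358.9 Ma: the Devonian.
The fourth youngest is D at 1532 Ma; separation = |380.7 − 1532| = 1151.3 Myr.

C, in the Devonian; 1151.3 million years to D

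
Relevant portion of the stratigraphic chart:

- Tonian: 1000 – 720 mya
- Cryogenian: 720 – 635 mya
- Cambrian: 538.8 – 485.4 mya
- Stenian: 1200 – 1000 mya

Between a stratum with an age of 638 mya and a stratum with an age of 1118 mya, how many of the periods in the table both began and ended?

1

The older date is 1118 Ma and the younger is 638 Ma.
Periods with start < 1118 and end > 638 Ma: Tonian (1000–720).
That is 1 complete period.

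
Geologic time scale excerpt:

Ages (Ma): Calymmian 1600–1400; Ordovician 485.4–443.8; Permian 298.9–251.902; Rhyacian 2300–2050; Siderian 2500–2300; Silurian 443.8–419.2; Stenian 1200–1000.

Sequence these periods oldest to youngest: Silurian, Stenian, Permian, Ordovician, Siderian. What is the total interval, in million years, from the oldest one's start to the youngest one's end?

Siderian → Stenian → Ordovician → Silurian → Permian; total span 2248.098 Myr

Start ages (Ma): Siderian 2500, Stenian 1200, Ordovician 485.4, Silurian 443.8, Permian 298.9.
Ordered oldest to youngest: Siderian, Stenian, Ordovician, Silurian, Permian.
Span = 2500 − 251.902 = 2248.098 Myr.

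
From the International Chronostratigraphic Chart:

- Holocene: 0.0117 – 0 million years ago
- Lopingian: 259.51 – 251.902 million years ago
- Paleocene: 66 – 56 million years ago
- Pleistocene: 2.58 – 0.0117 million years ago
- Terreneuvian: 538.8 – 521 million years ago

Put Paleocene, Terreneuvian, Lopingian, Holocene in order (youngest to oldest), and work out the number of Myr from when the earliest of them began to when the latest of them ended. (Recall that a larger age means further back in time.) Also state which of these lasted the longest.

Start ages (Ma): Terreneuvian 538.8, Lopingian 259.51, Paleocene 66, Holocene 0.0117.
Ordered youngest to oldest: Holocene, Paleocene, Lopingian, Terreneuvian.
Span = 538.8 − 0 = 538.8 Myr.
Durations: Terreneuvian 17.8, Holocene 0.0117, Paleocene 10, Lopingian 7.608 → longest is Terreneuvian (17.8 Myr).

Holocene, Paleocene, Lopingian, Terreneuvian; total span 538.8 Myr; longest is Terreneuvian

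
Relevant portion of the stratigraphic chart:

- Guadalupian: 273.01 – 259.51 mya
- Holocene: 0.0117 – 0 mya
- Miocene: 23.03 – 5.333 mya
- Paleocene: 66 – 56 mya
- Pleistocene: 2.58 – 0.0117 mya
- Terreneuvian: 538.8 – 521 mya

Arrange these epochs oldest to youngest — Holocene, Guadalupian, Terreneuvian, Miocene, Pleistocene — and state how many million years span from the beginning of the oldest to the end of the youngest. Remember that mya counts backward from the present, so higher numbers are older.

Terreneuvian, Guadalupian, Miocene, Pleistocene, Holocene; total span 538.8 Myr

Start ages (Ma): Terreneuvian 538.8, Guadalupian 273.01, Miocene 23.03, Pleistocene 2.58, Holocene 0.0117.
Ordered oldest to youngest: Terreneuvian, Guadalupian, Miocene, Pleistocene, Holocene.
Span = 538.8 − 0 = 538.8 Myr.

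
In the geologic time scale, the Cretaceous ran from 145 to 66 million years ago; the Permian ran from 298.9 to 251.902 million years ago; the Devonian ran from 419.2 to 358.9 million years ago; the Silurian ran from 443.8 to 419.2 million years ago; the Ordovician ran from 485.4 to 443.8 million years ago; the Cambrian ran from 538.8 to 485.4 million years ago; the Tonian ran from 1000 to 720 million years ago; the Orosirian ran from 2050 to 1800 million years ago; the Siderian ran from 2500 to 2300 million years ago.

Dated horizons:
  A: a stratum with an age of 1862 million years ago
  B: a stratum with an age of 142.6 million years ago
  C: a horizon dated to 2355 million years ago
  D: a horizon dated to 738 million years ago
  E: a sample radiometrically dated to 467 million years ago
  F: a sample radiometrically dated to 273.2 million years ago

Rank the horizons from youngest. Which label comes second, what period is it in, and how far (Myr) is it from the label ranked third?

Smaller Ma means younger, so youngest first: B 142.6 < F 273.2 < E 467 < D 738 < A 1862 < C 2355.
Counting 2 along gives F (273.2 Ma); the excerpt puts that inside the Permian, 298.9–251.902 Ma.
Next in line is E (467 Ma), and 467 − 273.2 = 193.8 Myr.

F, in the Permian; 193.8 million years to E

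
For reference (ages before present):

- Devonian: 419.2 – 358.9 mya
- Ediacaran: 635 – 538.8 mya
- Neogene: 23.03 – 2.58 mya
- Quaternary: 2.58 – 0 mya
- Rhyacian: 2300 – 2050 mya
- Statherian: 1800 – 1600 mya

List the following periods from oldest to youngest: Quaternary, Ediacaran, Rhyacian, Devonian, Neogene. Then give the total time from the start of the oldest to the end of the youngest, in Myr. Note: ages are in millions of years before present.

From the excerpt: Quaternary 2.58–0; Ediacaran 635–538.8; Rhyacian 2300–2050; Devonian 419.2–358.9; Neogene 23.03–2.58 (Ma).
Larger Ma is earlier, so the oldest is Rhyacian and the youngest is Quaternary; oldest to youngest: Rhyacian, Ediacaran, Devonian, Neogene, Quaternary.
Oldest start 2300 minus youngest end 0 gives 2300 Myr overall.

Rhyacian → Ediacaran → Devonian → Neogene → Quaternary; total span 2300 Myr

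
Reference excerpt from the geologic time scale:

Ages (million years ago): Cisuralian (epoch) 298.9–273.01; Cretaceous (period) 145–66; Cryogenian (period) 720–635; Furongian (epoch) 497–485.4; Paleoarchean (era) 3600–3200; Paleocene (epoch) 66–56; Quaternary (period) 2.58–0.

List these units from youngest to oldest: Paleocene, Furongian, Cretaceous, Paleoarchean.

Paleocene → Cretaceous → Furongian → Paleoarchean

The oldest of these is Paleoarchean (starts 3600 Ma) and the youngest is Paleocene (ends 56 Ma).
In between, by decreasing start age: Furongian (497), Cretaceous (145).
Listing youngest first means reversing that sequence.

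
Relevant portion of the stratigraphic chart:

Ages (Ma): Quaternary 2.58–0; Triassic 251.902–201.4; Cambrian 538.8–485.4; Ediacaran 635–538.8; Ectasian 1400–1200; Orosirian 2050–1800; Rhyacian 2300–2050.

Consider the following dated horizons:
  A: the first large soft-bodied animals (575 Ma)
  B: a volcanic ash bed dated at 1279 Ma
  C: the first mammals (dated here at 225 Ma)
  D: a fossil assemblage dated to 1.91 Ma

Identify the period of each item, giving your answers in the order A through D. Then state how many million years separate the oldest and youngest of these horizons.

A — Ediacaran; B — Ectasian; C — Triassic; D — Quaternary; span 1277.09 million years

Match each age against the start–end ranges in the excerpt: A = 575 Ma → Ediacaran (635–538.8); B = 1279 Ma → Ectasian (1400–1200); C = 225 Ma → Triassic (251.902–201.4); D = 1.91 Ma → Quaternary (2.58–0).
The largest age is 1279 Ma and the smallest is 1.91 Ma; their difference is 1277.09 Myr.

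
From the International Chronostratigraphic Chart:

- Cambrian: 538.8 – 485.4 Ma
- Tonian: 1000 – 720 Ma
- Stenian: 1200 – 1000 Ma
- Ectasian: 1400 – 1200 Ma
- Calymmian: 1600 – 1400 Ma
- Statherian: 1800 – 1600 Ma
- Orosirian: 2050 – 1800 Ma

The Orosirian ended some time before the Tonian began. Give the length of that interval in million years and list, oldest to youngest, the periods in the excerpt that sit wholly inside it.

The Orosirian closes at 1800 Ma and the Tonian opens at 1000 Ma, so the interval is 1800 − 1000 = 800 Myr.
A period fits inside if it starts at or after 1800 Ma and ends at or before 1000 Ma; oldest first that gives Statherian, Calymmian, Ectasian, Stenian.

800 million years; Statherian, Calymmian, Ectasian, Stenian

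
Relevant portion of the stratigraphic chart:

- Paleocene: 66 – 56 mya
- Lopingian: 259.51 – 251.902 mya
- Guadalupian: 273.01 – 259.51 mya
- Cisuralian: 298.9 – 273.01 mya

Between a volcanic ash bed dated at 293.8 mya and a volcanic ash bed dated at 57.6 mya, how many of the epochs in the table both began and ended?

2

The older date is 293.8 Ma and the younger is 57.6 Ma.
Epochs with start < 293.8 and end > 57.6 Ma: Guadalupian (273.01–259.51), Lopingian (259.51–251.902).
That is 2 complete epochs.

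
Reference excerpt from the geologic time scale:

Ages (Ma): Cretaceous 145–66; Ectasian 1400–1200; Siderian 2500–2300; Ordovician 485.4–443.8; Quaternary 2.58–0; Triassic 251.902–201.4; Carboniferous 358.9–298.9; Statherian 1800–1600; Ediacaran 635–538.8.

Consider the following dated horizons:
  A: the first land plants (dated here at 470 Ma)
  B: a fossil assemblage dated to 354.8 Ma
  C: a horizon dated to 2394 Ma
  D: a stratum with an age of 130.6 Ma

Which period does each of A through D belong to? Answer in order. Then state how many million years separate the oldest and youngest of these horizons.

A: 470 Ma lies in 485.4–443.8 Ma, so Ordovician.
B: 354.8 Ma lies in 358.9–298.9 Ma, so Carboniferous.
C: 2394 Ma lies in 2500–2300 Ma, so Siderian.
D: 130.6 Ma lies in 145–66 Ma, so Cretaceous.
Oldest = 2394 Ma, youngest = 130.6 Ma → span 2263.4 Myr.

A — Ordovician; B — Carboniferous; C — Siderian; D — Cretaceous; span 2263.4 million years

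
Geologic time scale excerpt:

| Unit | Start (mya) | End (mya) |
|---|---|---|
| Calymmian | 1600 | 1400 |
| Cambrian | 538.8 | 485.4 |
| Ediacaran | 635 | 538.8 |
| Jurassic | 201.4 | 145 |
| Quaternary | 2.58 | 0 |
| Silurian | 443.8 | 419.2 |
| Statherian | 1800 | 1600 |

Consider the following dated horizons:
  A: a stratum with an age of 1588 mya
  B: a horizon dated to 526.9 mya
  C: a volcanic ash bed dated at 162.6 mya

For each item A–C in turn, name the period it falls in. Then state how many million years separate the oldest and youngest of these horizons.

A — Calymmian; B — Cambrian; C — Jurassic; span 1425.4 million years

A: 1588 Ma lies in 1600–1400 Ma, so Calymmian.
B: 526.9 Ma lies in 538.8–485.4 Ma, so Cambrian.
C: 162.6 Ma lies in 201.4–145 Ma, so Jurassic.
Oldest = 1588 Ma, youngest = 162.6 Ma → span 1425.4 Myr.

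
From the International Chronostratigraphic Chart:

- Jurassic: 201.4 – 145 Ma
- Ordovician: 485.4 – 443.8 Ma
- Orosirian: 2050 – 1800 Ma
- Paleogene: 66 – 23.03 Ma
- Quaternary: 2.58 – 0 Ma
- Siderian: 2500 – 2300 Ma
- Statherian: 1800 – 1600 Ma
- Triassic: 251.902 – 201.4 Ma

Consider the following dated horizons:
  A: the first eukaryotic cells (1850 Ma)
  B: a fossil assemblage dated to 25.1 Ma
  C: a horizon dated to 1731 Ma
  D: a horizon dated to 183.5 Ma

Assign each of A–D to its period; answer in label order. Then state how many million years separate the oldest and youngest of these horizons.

A — Orosirian; B — Paleogene; C — Statherian; D — Jurassic; span 1824.9 million years

Match each age against the start–end ranges in the excerpt: A = 1850 Ma → Orosirian (2050–1800); B = 25.1 Ma → Paleogene (66–23.03); C = 1731 Ma → Statherian (1800–1600); D = 183.5 Ma → Jurassic (201.4–145).
The largest age is 1850 Ma and the smallest is 25.1 Ma; their difference is 1824.9 Myr.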